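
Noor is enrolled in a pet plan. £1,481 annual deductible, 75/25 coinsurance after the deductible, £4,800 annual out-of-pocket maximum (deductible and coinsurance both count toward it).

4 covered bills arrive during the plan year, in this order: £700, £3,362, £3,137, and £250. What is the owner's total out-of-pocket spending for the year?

Bill 1, £700: fully absorbed by the deductible. Cost to owner: £700. OOP to date £700.
Bill 2, £3,362: deductible takes £781, £2,581 remains; owner's 25% is £645.25. Owner owes £1,426.25 (running OOP £2,126.25).
Bill 3, £3,137: deductible already satisfied, so owner's share is 25% × £3,137 = £784.25. Cost to owner: £784.25. OOP to date £2,910.50.
Bill 4, £250: deductible already satisfied, so owner's share is 25% × £250 = £62.50. Owner pays £62.50; OOP now £2,973.
Summing the owner's payments: £700 + £1,426.25 + £784.25 + £62.50 = £2,973.

£2,973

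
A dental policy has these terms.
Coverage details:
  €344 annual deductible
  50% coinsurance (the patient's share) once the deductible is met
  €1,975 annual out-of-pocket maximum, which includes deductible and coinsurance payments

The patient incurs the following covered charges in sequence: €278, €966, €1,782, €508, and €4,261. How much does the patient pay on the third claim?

€891

#1 (€278): all of it applies to the deductible. Patient pays €278; OOP now €278.
#2 (€966): €66 to deductible, leaving €900; patient's 50% is €450. Patient owes €516 (running OOP €794).
#3 (€1,782): deductible already satisfied, so patient's share is 50% × €1,782 = €891. Cost to patient: €891. OOP to date €1,685.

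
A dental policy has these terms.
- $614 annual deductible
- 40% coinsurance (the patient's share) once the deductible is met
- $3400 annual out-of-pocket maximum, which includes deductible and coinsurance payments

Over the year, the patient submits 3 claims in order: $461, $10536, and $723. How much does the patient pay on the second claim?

Bill 1, $461: all of it applies to the deductible. Patient owes $461 (running OOP $461).
Bill 2, $10536: $153 finishes the deductible; $10383 goes to coinsurance; patient's 40% is $4153.20. Deductible plus coinsurance: $153 + $4153.20 = $4306.20. Adding that to $461 gives $4767.20, past the $3400 cap; patient pays only $3400 − $461 = $2939.

$2939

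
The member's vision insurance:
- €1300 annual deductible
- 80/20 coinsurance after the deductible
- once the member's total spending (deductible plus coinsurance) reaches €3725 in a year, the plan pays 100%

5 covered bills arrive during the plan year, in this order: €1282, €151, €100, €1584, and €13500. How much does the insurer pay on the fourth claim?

Claim 1 — €1282: all of it applies to the deductible. Member pays €1282; OOP now €1282. Plan pays €1282 − €1282 = €0.
Claim 2 — €151: €18 finishes the deductible; €133 goes to coinsurance; 20% of €133 = €26.60. Member owes €44.60 (running OOP €1326.60). Plan pays €151 − €44.60 = €106.40.
Claim 3 — €100: deductible met; 20% of €100 = €20. Member pays €20; OOP now €1346.60. Insurer: €100 − €20 = €80.
Claim 4 — €1584: deductible met; 20% of €1584 = €316.80. Member pays €316.80; OOP now €1663.40. Plan pays €1584 − €316.80 = €1267.20.

€1267.20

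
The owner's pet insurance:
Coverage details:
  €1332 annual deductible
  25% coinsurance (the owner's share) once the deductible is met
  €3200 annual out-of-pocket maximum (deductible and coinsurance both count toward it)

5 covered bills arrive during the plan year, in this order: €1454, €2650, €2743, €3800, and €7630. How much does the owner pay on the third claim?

Claim 1 (€1454): €1332 to deductible, leaving €122; coinsurance €122 × 25% = €30.50. Cost to owner: €1362.50. OOP to date €1362.50.
Claim 2 (€2650): 25% coinsurance on €2650 = €662.50. Owner pays €662.50; OOP now €2025.
Claim 3 (€2743): 25% coinsurance on €2743 = €685.75. Cost to owner: €685.75. OOP to date €2710.75.

€685.75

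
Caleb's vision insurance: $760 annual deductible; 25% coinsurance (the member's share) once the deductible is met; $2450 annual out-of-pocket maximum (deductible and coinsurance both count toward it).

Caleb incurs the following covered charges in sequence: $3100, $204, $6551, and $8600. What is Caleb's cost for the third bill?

$1054

Bill 1, $3100: $760 to deductible, leaving $2340; coinsurance $2340 × 25% = $585. Member owes $1345 (running OOP $1345).
Bill 2, $204: 25% coinsurance on $204 = $51. Cost to member: $51. OOP to date $1396.
Bill 3, $6551: deductible met; 25% of $6551 = $1637.75. Adding that to $1396 gives $3033.75, past the $2450 cap; member pays only $2450 − $1396 = $1054.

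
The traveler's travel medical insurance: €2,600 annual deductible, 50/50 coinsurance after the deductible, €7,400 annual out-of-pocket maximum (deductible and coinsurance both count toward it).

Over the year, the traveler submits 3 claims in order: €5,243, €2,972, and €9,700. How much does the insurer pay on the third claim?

€7,707.50

Claim 1 — €5,243: €2,600 finishes the deductible; €2,643 goes to coinsurance; coinsurance €2,643 × 50% = €1,321.50. Traveler owes €3,921.50 (running OOP €3,921.50). Insurer: €5,243 − €3,921.50 = €1,321.50.
Claim 2 — €2,972: 50% coinsurance on €2,972 = €1,486. Traveler owes €1,486 (running OOP €5,407.50). Insurer: €2,972 − €1,486 = €1,486.
Claim 3 — €9,700: 50% coinsurance on €9,700 = €4,850. That would push OOP to €10,257.50, over the €7,400 cap, so traveler pays €7,400 − €5,407.50 = €1,992.50. Insurer: €9,700 − €1,992.50 = €7,707.50.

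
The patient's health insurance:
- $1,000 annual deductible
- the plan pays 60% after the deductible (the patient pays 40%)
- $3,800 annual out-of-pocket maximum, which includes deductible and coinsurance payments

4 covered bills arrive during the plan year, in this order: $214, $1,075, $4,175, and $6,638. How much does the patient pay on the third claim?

$1,670

Claim 1 — $214: entire amount goes to the deductible. Patient owes $214 (running OOP $214).
Claim 2 — $1,075: deductible takes $786, $289 remains; patient's 40% is $115.60. Cost to patient: $901.60. OOP to date $1,115.60.
Claim 3 — $4,175: 40% coinsurance on $4,175 = $1,670. Patient owes $1,670 (running OOP $2,785.60).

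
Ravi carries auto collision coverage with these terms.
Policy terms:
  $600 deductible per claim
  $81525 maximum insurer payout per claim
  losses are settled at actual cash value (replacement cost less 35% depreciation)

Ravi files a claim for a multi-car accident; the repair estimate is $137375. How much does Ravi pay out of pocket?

$55850

At 35% depreciation, ACV = $137375 − $48081.25 = $89293.75.
After the deductible, $89293.75 − $600 = $88693.75 remains.
$88693.75 exceeds the $81525 limit, so the insurer pays the limit: $81525.
The driver bears the rest of the original loss: $137375 − $81525 = $55850.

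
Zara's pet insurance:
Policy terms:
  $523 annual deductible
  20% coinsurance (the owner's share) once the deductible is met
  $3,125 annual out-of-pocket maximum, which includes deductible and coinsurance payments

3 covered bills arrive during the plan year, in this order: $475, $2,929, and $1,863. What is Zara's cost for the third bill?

Bill 1, $475: entire amount goes to the deductible. Owner pays $475; OOP now $475.
Bill 2, $2,929: $48 finishes the deductible; $2,881 goes to coinsurance; owner's 20% is $576.20. Owner owes $624.20 (running OOP $1,099.20).
Bill 3, $1,863: deductible already satisfied, so owner's share is 20% × $1,863 = $372.60. Owner pays $372.60; OOP now $1,471.80.

$372.60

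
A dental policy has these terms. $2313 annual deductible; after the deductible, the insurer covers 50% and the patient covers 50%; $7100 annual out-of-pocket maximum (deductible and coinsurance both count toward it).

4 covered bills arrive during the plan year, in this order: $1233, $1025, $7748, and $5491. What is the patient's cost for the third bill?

$3901.50

Bill 1, $1233: all of it applies to the deductible. Patient pays $1233; OOP now $1233.
Bill 2, $1025: all of it applies to the deductible. Patient owes $1025 (running OOP $2258).
Bill 3, $7748: $55 to deductible, leaving $7693; coinsurance $7693 × 50% = $3846.50. Patient owes $3901.50 (running OOP $6159.50).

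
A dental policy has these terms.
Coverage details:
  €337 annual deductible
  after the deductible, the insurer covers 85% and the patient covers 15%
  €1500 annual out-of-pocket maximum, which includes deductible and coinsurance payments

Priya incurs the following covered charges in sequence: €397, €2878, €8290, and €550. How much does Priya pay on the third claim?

€722.30

Claim 1 (€397): deductible takes €337, €60 remains; patient's 15% is €9. Patient pays €346; OOP now €346.
Claim 2 (€2878): deductible already satisfied, so patient's share is 15% × €2878 = €431.70. Patient owes €431.70 (running OOP €777.70).
Claim 3 (€8290): deductible already satisfied, so patient's share is 15% × €8290 = €1243.50. Adding that to €777.70 gives €2021.20, past the €1500 cap; patient pays only €1500 − €777.70 = €722.30.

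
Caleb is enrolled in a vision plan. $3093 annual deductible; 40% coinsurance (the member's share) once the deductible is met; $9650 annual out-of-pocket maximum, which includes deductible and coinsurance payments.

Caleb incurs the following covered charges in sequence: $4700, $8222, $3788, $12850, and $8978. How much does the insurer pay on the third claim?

$2272.80

Claim 1 — $4700: deductible takes $3093, $1607 remains; 40% of $1607 = $642.80. Member pays $3735.80; OOP now $3735.80. Insurer: $4700 − $3735.80 = $964.20.
Claim 2 — $8222: deductible met; 40% of $8222 = $3288.80. Member pays $3288.80; OOP now $7024.60. Insurer: $8222 − $3288.80 = $4933.20.
Claim 3 — $3788: deductible met; 40% of $3788 = $1515.20. Member pays $1515.20; OOP now $8539.80. Insurer: $3788 − $1515.20 = $2272.80.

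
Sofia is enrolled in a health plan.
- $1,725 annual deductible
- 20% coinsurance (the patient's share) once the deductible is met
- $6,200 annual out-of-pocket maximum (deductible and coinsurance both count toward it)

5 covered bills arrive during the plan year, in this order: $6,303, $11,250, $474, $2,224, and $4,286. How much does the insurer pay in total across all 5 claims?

$18,337

#1 ($6,303): $1,725 finishes the deductible; $4,578 goes to coinsurance; 20% of $4,578 = $915.60. Patient pays $2,640.60; OOP now $2,640.60. Insurer: $6,303 − $2,640.60 = $3,662.40.
#2 ($11,250): 20% coinsurance on $11,250 = $2,250. Patient owes $2,250 (running OOP $4,890.60). Plan pays $11,250 − $2,250 = $9,000.
#3 ($474): 20% coinsurance on $474 = $94.80. Patient pays $94.80; OOP now $4,985.40. Insurer: $474 − $94.80 = $379.20.
#4 ($2,224): deductible met; 20% of $2,224 = $444.80. Patient owes $444.80 (running OOP $5,430.20). Insurer: $2,224 − $444.80 = $1,779.20.
#5 ($4,286): 20% coinsurance on $4,286 = $857.20. Adding that to $5,430.20 gives $6,287.40, past the $6,200 cap; patient pays only $6,200 − $5,430.20 = $769.80. Insurer: $4,286 − $769.80 = $3,516.20.
Insurer total: $3,662.40 + $9,000 + $379.20 + $1,779.20 + $3,516.20 = $18,337.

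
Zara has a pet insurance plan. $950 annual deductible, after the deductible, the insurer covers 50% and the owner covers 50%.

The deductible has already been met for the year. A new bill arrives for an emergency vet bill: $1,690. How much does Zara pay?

The deductible is already satisfied, so the full bill goes to coinsurance.
Owner's 50% share of $1,690 is $845.

$845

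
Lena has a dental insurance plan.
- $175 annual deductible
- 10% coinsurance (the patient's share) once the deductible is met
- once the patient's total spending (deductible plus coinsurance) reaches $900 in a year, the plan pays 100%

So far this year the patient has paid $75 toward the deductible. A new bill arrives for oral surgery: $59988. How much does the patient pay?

$825

Deductible still to meet: $175 − $75 = $100.
The remaining $59888 (= $59988 − $100) moves to coinsurance.
Coinsurance: $59888 × 10% = $5988.80.
So the patient owes $100 + $5988.80 = $6088.80 before any cap.
Year-to-date out-of-pocket would reach $75 + $6088.80 = $6163.80, above the $900 maximum, so the patient pays only $900 − $75 = $825.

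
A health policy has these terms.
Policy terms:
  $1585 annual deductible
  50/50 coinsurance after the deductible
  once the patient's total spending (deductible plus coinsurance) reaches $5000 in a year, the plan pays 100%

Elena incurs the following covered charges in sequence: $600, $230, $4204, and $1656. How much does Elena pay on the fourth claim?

Bill 1, $600: all of it applies to the deductible. Patient owes $600 (running OOP $600).
Bill 2, $230: entire amount goes to the deductible. Patient pays $230; OOP now $830.
Bill 3, $4204: deductible takes $755, $3449 remains; 50% of $3449 = $1724.50. Patient pays $2479.50; OOP now $3309.50.
Bill 4, $1656: 50% coinsurance on $1656 = $828. Patient owes $828 (running OOP $4137.50).

$828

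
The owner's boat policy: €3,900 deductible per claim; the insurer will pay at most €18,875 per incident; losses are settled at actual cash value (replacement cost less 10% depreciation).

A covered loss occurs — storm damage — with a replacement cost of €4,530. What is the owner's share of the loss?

At 10% depreciation, ACV = €4,530 − €453 = €4,077.
After the deductible, €4,077 − €3,900 = €177 remains.
€177 is within the €18,875 limit, so the insurer pays €177.
Owner's share is the uncovered remainder: €4,530 − €177 = €4,353.

€4,353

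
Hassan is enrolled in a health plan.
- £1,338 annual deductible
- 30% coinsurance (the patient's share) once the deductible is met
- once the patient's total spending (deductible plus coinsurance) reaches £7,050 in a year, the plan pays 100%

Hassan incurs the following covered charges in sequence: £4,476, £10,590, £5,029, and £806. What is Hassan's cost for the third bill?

Claim 1 (£4,476): £1,338 to deductible, leaving £3,138; coinsurance £3,138 × 30% = £941.40. Patient pays £2,279.40; OOP now £2,279.40.
Claim 2 (£10,590): deductible met; 30% of £10,590 = £3,177. Cost to patient: £3,177. OOP to date £5,456.40.
Claim 3 (£5,029): deductible already satisfied, so patient's share is 30% × £5,029 = £1,508.70. Cost to patient: £1,508.70. OOP to date £6,965.10.

£1,508.70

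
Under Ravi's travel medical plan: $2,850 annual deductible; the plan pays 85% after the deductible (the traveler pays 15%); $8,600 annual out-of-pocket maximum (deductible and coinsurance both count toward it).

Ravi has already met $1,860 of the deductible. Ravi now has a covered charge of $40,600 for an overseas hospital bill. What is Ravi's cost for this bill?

$6,740

$1,860 of the $2,850 deductible is already met, leaving $990.
The remaining $39,610 (= $40,600 − $990) moves to coinsurance.
Traveler's 15% share of $39,610 is $5,941.50.
That puts the traveler's cost at $990 + $5,941.50 = $6,931.50 before any cap.
That would bring total out-of-pocket to $8,791.50, past the $8,600 cap. The traveler is capped at $8,600 − $1,860 = $6,740 on this claim.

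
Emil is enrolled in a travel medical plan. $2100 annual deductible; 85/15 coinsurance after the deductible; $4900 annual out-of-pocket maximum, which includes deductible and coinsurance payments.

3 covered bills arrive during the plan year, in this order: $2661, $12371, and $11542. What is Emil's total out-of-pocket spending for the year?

$4900

Claim 1 ($2661): $2100 finishes the deductible; $561 goes to coinsurance; coinsurance $561 × 15% = $84.15. Cost to traveler: $2184.15. OOP to date $2184.15.
Claim 2 ($12371): deductible already satisfied, so traveler's share is 15% × $12371 = $1855.65. Traveler owes $1855.65 (running OOP $4039.80).
Claim 3 ($11542): deductible met; 15% of $11542 = $1731.30. Adding that to $4039.80 gives $5771.10, past the $4900 cap; traveler pays only $4900 − $4039.80 = $860.20.
Summing the traveler's payments: $2184.15 + $1855.65 + $860.20 = $4900.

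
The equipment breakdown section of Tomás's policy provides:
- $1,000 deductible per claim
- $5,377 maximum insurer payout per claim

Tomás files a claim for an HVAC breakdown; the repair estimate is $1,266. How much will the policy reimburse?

Less the $1,000 deductible: $1,266 − $1,000 = $266.
$266 ≤ $5,377, so the limit doesn't bind; insurer pays $266.

$266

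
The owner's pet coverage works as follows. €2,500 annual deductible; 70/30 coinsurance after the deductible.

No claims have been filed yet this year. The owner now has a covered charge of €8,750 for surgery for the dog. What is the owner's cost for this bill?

€4,375

Nothing has been paid toward the €2,500 deductible, so the first €2,500 of this charge is applied there.
That leaves €8,750 − €2,500 = €6,250 for coinsurance.
30% of €6,250 = €1,875 falls to the owner.
So the owner owes €2,500 + €1,875 = €4,375.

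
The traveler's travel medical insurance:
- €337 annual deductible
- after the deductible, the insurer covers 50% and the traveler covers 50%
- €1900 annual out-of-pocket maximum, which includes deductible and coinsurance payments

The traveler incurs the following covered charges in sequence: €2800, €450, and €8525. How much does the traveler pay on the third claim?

Bill 1, €2800: €337 finishes the deductible; €2463 goes to coinsurance; coinsurance €2463 × 50% = €1231.50. Traveler owes €1568.50 (running OOP €1568.50).
Bill 2, €450: 50% coinsurance on €450 = €225. Traveler pays €225; OOP now €1793.50.
Bill 3, €8525: deductible already satisfied, so traveler's share is 50% × €8525 = €4262.50. Adding that to €1793.50 gives €6056, past the €1900 cap; traveler pays only €1900 − €1793.50 = €106.50.

€106.50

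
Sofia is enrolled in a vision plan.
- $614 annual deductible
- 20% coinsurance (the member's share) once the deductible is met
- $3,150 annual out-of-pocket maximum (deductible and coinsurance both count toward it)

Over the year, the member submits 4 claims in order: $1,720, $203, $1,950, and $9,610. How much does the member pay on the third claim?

Claim 1 ($1,720): $614 finishes the deductible; $1,106 goes to coinsurance; 20% of $1,106 = $221.20. Cost to member: $835.20. OOP to date $835.20.
Claim 2 ($203): 20% coinsurance on $203 = $40.60. Cost to member: $40.60. OOP to date $875.80.
Claim 3 ($1,950): deductible met; 20% of $1,950 = $390. Cost to member: $390. OOP to date $1,265.80.

$390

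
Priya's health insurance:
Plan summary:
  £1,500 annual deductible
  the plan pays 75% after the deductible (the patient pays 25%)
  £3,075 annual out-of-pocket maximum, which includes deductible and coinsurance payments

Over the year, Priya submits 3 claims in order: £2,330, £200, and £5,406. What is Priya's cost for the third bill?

#1 (£2,330): £1,500 finishes the deductible; £830 goes to coinsurance; patient's 25% is £207.50. Patient pays £1,707.50; OOP now £1,707.50.
#2 (£200): 25% coinsurance on £200 = £50. Cost to patient: £50. OOP to date £1,757.50.
#3 (£5,406): deductible met; 25% of £5,406 = £1,351.50. Adding that to £1,757.50 gives £3,109, past the £3,075 cap; patient pays only £3,075 − £1,757.50 = £1,317.50.

£1,317.50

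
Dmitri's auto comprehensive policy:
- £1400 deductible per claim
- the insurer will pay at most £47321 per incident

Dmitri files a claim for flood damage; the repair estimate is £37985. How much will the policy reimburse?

Subtract the deductible: £37985 − £1400 = £36585.
£36585 ≤ £47321, so the limit doesn't bind; insurer pays £36585.

£36585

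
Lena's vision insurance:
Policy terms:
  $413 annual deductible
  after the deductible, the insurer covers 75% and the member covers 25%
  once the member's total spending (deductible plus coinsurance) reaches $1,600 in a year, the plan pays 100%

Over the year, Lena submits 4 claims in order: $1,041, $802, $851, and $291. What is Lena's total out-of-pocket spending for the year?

$1,056

Bill 1, $1,041: deductible takes $413, $628 remains; member's 25% is $157. Member pays $570; OOP now $570.
Bill 2, $802: 25% coinsurance on $802 = $200.50. Member pays $200.50; OOP now $770.50.
Bill 3, $851: 25% coinsurance on $851 = $212.75. Member pays $212.75; OOP now $983.25.
Bill 4, $291: 25% coinsurance on $291 = $72.75. Cost to member: $72.75. OOP to date $1,056.
Total paid by the member: $570 + $200.50 + $212.75 + $72.75 = $1,056.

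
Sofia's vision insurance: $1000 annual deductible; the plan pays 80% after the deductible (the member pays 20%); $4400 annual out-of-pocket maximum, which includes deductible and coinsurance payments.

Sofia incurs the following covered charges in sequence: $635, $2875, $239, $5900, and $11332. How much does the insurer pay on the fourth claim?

$4720

Bill 1, $635: entire amount goes to the deductible. Cost to member: $635. OOP to date $635. Insurer: $635 − $635 = $0.
Bill 2, $2875: $365 finishes the deductible; $2510 goes to coinsurance; 20% of $2510 = $502. Cost to member: $867. OOP to date $1502. Insurer: $2875 − $867 = $2008.
Bill 3, $239: 20% coinsurance on $239 = $47.80. Member pays $47.80; OOP now $1549.80. Insurer: $239 − $47.80 = $191.20.
Bill 4, $5900: 20% coinsurance on $5900 = $1180. Member pays $1180; OOP now $2729.80. Insurer: $5900 − $1180 = $4720.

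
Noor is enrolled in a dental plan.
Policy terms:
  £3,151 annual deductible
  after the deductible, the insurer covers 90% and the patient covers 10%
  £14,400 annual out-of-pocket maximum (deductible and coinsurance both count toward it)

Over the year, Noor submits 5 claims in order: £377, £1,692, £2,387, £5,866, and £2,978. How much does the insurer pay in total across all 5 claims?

#1 (£377): entire amount goes to the deductible. Patient pays £377; OOP now £377. Plan pays £377 − £377 = £0.
#2 (£1,692): all of it applies to the deductible. Patient owes £1,692 (running OOP £2,069). Insurer: £1,692 − £1,692 = £0.
#3 (£2,387): £1,082 to deductible, leaving £1,305; 10% of £1,305 = £130.50. Patient owes £1,212.50 (running OOP £3,281.50). Insurer: £2,387 − £1,212.50 = £1,174.50.
#4 (£5,866): 10% coinsurance on £5,866 = £586.60. Patient pays £586.60; OOP now £3,868.10. Insurer: £5,866 − £586.60 = £5,279.40.
#5 (£2,978): deductible already satisfied, so patient's share is 10% × £2,978 = £297.80. Cost to patient: £297.80. OOP to date £4,165.90. Insurer: £2,978 − £297.80 = £2,680.20.
Insurer total: £0 + £0 + £1,174.50 + £5,279.40 + £2,680.20 = £9,134.10.

£9,134.10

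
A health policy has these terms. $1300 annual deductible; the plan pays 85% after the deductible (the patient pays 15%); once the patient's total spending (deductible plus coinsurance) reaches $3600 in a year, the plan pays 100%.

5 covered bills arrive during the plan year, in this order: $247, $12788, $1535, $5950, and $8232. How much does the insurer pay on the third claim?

$1304.75

Claim 1 ($247): fully absorbed by the deductible. Patient pays $247; OOP now $247. Insurer: $247 − $247 = $0.
Claim 2 ($12788): $1053 finishes the deductible; $11735 goes to coinsurance; patient's 15% is $1760.25. Patient owes $2813.25 (running OOP $3060.25). Insurer: $12788 − $2813.25 = $9974.75.
Claim 3 ($1535): deductible met; 15% of $1535 = $230.25. Patient pays $230.25; OOP now $3290.50. Plan pays $1535 − $230.25 = $1304.75.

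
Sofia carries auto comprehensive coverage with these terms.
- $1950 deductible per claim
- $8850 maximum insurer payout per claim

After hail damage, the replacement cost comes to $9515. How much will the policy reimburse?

$7565

After the deductible, $9515 − $1950 = $7565 remains.
That's under the $8850 cap, so the insurer reimburses the full $7565.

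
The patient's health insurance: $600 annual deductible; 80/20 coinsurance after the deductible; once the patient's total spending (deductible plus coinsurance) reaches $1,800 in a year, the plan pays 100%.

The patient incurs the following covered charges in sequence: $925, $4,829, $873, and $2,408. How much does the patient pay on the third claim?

$169.20

Claim 1 — $925: $600 finishes the deductible; $325 goes to coinsurance; 20% of $325 = $65. Patient pays $665; OOP now $665.
Claim 2 — $4,829: deductible met; 20% of $4,829 = $965.80. Patient owes $965.80 (running OOP $1,630.80).
Claim 3 — $873: deductible met; 20% of $873 = $174.60. That would push OOP to $1,805.40, over the $1,800 cap, so patient pays $1,800 − $1,630.80 = $169.20.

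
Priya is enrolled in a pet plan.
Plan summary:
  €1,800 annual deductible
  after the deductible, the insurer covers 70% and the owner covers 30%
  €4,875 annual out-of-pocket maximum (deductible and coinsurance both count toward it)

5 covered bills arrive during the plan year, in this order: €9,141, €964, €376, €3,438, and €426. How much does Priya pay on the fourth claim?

Claim 1 (€9,141): €1,800 to deductible, leaving €7,341; 30% of €7,341 = €2,202.30. Owner pays €4,002.30; OOP now €4,002.30.
Claim 2 (€964): deductible met; 30% of €964 = €289.20. Owner pays €289.20; OOP now €4,291.50.
Claim 3 (€376): 30% coinsurance on €376 = €112.80. Owner owes €112.80 (running OOP €4,404.30).
Claim 4 (€3,438): 30% coinsurance on €3,438 = €1,031.40. OOP would hit €5,435.70 > €4,875, so the cap limits the owner to €4,875 − €4,404.30 = €470.70.

€470.70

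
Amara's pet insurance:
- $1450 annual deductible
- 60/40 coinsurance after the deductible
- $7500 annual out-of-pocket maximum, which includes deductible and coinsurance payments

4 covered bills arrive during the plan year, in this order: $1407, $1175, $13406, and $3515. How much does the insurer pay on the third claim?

#1 ($1407): all of it applies to the deductible. Owner owes $1407 (running OOP $1407). Plan pays $1407 − $1407 = $0.
#2 ($1175): deductible takes $43, $1132 remains; coinsurance $1132 × 40% = $452.80. Cost to owner: $495.80. OOP to date $1902.80. Insurer: $1175 − $495.80 = $679.20.
#3 ($13406): deductible met; 40% of $13406 = $5362.40. Owner pays $5362.40; OOP now $7265.20. Plan pays $13406 − $5362.40 = $8043.60.

$8043.60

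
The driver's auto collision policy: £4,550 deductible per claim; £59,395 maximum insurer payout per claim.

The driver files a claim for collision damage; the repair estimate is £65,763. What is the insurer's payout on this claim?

Less the £4,550 deductible: £65,763 − £4,550 = £61,213.
The £59,395 per-incident cap binds; insurer pays £59,395.

£59,395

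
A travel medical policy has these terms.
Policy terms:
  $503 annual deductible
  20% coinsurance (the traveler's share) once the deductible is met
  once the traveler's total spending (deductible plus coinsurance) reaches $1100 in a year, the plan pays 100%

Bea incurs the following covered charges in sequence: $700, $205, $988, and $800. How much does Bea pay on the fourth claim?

#1 ($700): $503 to deductible, leaving $197; coinsurance $197 × 20% = $39.40. Traveler owes $542.40 (running OOP $542.40).
#2 ($205): deductible met; 20% of $205 = $41. Cost to traveler: $41. OOP to date $583.40.
#3 ($988): deductible already satisfied, so traveler's share is 20% × $988 = $197.60. Traveler owes $197.60 (running OOP $781).
#4 ($800): deductible met; 20% of $800 = $160. Cost to traveler: $160. OOP to date $941.

$160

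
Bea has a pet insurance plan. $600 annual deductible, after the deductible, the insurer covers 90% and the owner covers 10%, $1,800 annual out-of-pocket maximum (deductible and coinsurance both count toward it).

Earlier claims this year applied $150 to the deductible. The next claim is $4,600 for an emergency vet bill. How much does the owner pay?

$865

$150 of the $600 deductible is already met, leaving $450.
That leaves $4,600 − $450 = $4,150 for coinsurance.
Coinsurance: $4,150 × 10% = $415.
So the owner owes $450 + $415 = $865 before any cap.
Year-to-date out-of-pocket becomes $150 + $865 = $1,015, still under the $1,800 maximum, so no cap applies.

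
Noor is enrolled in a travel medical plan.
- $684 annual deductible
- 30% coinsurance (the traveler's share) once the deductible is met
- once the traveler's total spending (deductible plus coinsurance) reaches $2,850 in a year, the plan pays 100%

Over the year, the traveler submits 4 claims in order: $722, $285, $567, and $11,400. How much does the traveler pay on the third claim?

Claim 1 ($722): deductible takes $684, $38 remains; coinsurance $38 × 30% = $11.40. Traveler pays $695.40; OOP now $695.40.
Claim 2 ($285): deductible already satisfied, so traveler's share is 30% × $285 = $85.50. Cost to traveler: $85.50. OOP to date $780.90.
Claim 3 ($567): deductible met; 30% of $567 = $170.10. Traveler owes $170.10 (running OOP $951).

$170.10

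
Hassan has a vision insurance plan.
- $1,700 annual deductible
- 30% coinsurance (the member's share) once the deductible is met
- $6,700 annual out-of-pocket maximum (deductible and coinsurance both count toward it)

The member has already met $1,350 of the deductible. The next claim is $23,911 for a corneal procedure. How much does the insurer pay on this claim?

$1,350 of the $1,700 deductible is already met, leaving $350.
After the $350 deductible portion, $23,911 − $350 = $23,561 is subject to coinsurance.
Coinsurance: $23,561 × 30% = $7,068.30.
That puts the member's cost at $350 + $7,068.30 = $7,418.30 before any cap.
That would bring total out-of-pocket to $8,768.30, past the $6,700 cap. The member is capped at $6,700 − $1,350 = $5,350 on this claim.
The plan picks up $23,911 − $5,350 = $18,561.

$18,561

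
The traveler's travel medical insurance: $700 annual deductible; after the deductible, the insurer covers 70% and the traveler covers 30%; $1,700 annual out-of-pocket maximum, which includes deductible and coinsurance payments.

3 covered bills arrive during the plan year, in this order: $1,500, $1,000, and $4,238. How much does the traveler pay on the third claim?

$460

Bill 1, $1,500: deductible takes $700, $800 remains; traveler's 30% is $240. Cost to traveler: $940. OOP to date $940.
Bill 2, $1,000: 30% coinsurance on $1,000 = $300. Traveler owes $300 (running OOP $1,240).
Bill 3, $4,238: 30% coinsurance on $4,238 = $1,271.40. OOP would hit $2,511.40 > $1,700, so the cap limits the traveler to $1,700 − $1,240 = $460.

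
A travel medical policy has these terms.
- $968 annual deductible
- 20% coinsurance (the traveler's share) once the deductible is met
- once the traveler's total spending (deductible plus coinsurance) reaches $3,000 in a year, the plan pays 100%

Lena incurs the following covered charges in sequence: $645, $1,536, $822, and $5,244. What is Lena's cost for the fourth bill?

Claim 1 — $645: all of it applies to the deductible. Traveler owes $645 (running OOP $645).
Claim 2 — $1,536: $323 to deductible, leaving $1,213; traveler's 20% is $242.60. Traveler owes $565.60 (running OOP $1,210.60).
Claim 3 — $822: deductible already satisfied, so traveler's share is 20% × $822 = $164.40. Cost to traveler: $164.40. OOP to date $1,375.
Claim 4 — $5,244: deductible met; 20% of $5,244 = $1,048.80. Traveler pays $1,048.80; OOP now $2,423.80.

$1,048.80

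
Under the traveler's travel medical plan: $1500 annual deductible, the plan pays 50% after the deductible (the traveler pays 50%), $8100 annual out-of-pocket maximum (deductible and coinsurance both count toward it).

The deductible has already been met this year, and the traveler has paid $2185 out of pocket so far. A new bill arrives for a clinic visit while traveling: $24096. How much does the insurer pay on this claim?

$18181

With the deductible met, the entire $24096 is subject to coinsurance.
50% of $24096 = $12048 falls to the traveler.
Year-to-date out-of-pocket would reach $2185 + $12048 = $14233, above the $8100 maximum, so the traveler pays only $8100 − $2185 = $5915.
The plan picks up $24096 − $5915 = $18181.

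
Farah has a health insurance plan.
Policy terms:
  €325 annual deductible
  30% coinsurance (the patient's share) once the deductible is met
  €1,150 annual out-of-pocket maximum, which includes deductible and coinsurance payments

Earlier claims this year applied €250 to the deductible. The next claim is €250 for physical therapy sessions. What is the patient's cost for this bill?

€127.50

€250 of the €325 deductible is already met, leaving €75.
After the €75 deductible portion, €250 − €75 = €175 is subject to coinsurance.
30% of €175 = €52.50 falls to the patient.
Patient responsibility before any cap: €75 + €52.50 = €127.50.
Year-to-date out-of-pocket becomes €250 + €127.50 = €377.50, still under the €1,150 maximum, so no cap applies.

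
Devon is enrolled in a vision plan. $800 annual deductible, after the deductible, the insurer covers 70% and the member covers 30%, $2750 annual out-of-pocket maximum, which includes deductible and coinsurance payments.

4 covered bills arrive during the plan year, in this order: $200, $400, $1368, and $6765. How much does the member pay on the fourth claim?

$1599.60

Claim 1 — $200: fully absorbed by the deductible. Cost to member: $200. OOP to date $200.
Claim 2 — $400: fully absorbed by the deductible. Member pays $400; OOP now $600.
Claim 3 — $1368: deductible takes $200, $1168 remains; member's 30% is $350.40. Member pays $550.40; OOP now $1150.40.
Claim 4 — $6765: deductible already satisfied, so member's share is 30% × $6765 = $2029.50. That would push OOP to $3179.90, over the $2750 cap, so member pays $2750 − $1150.40 = $1599.60.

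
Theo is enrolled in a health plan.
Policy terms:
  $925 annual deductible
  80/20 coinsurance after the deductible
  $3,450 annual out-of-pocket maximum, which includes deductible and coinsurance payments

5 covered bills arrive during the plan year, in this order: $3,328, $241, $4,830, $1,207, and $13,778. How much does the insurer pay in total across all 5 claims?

Claim 1 ($3,328): $925 finishes the deductible; $2,403 goes to coinsurance; 20% of $2,403 = $480.60. Cost to patient: $1,405.60. OOP to date $1,405.60. Insurer: $3,328 − $1,405.60 = $1,922.40.
Claim 2 ($241): 20% coinsurance on $241 = $48.20. Cost to patient: $48.20. OOP to date $1,453.80. Plan pays $241 − $48.20 = $192.80.
Claim 3 ($4,830): 20% coinsurance on $4,830 = $966. Patient owes $966 (running OOP $2,419.80). Plan pays $4,830 − $966 = $3,864.
Claim 4 ($1,207): deductible already satisfied, so patient's share is 20% × $1,207 = $241.40. Cost to patient: $241.40. OOP to date $2,661.20. Insurer: $1,207 − $241.40 = $965.60.
Claim 5 ($13,778): deductible met; 20% of $13,778 = $2,755.60. Adding that to $2,661.20 gives $5,416.80, past the $3,450 cap; patient pays only $3,450 − $2,661.20 = $788.80. Plan pays $13,778 − $788.80 = $12,989.20.
Insurer total: $1,922.40 + $192.80 + $3,864 + $965.60 + $12,989.20 = $19,934.

$19,934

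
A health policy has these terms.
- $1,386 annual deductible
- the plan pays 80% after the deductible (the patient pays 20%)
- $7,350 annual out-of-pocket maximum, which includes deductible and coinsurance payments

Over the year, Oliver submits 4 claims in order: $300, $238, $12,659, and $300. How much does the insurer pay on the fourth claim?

$240

#1 ($300): entire amount goes to the deductible. Patient pays $300; OOP now $300. Plan pays $300 − $300 = $0.
#2 ($238): fully absorbed by the deductible. Patient owes $238 (running OOP $538). Insurer: $238 − $238 = $0.
#3 ($12,659): $848 to deductible, leaving $11,811; 20% of $11,811 = $2,362.20. Patient pays $3,210.20; OOP now $3,748.20. Insurer: $12,659 − $3,210.20 = $9,448.80.
#4 ($300): deductible met; 20% of $300 = $60. Patient pays $60; OOP now $3,808.20. Plan pays $300 − $60 = $240.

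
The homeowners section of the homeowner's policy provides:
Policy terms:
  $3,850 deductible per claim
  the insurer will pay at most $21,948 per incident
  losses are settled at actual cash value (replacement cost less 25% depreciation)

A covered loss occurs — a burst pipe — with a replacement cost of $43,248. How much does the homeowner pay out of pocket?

At 25% depreciation, ACV = $43,248 − $10,812 = $32,436.
Subtract the deductible: $32,436 − $3,850 = $28,586.
Since $28,586 > $21,948, the payout is capped at $21,948.
The homeowner bears the rest of the original loss: $43,248 − $21,948 = $21,300.

$21,300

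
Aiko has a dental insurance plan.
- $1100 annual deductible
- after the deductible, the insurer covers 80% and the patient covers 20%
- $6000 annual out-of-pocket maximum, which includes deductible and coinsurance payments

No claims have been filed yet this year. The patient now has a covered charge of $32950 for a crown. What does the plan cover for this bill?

$26950

Nothing has been paid toward the $1100 deductible, so the first $1100 of this charge is applied there.
After the $1100 deductible portion, $32950 − $1100 = $31850 is subject to coinsurance.
Coinsurance: $31850 × 20% = $6370.
So the patient owes $1100 + $6370 = $7470 before any cap.
Adding $7470 to the $0 already spent would give $7470, which exceeds the $6000 cap; the patient pays just $6000 − $0 = $6000.
The insurer covers the remainder: $32950 − $6000 = $26950.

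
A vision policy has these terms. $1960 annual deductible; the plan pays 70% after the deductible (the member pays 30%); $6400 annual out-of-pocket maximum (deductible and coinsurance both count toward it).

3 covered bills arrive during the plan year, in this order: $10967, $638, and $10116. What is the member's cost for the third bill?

#1 ($10967): deductible takes $1960, $9007 remains; member's 30% is $2702.10. Member pays $4662.10; OOP now $4662.10.
#2 ($638): deductible met; 30% of $638 = $191.40. Cost to member: $191.40. OOP to date $4853.50.
#3 ($10116): deductible already satisfied, so member's share is 30% × $10116 = $3034.80. Adding that to $4853.50 gives $7888.30, past the $6400 cap; member pays only $6400 − $4853.50 = $1546.50.

$1546.50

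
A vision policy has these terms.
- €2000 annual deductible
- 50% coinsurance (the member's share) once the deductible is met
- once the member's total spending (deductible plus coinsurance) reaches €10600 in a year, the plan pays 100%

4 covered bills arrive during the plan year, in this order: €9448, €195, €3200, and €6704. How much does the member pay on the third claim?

Bill 1, €9448: €2000 finishes the deductible; €7448 goes to coinsurance; coinsurance €7448 × 50% = €3724. Member owes €5724 (running OOP €5724).
Bill 2, €195: deductible met; 50% of €195 = €97.50. Member owes €97.50 (running OOP €5821.50).
Bill 3, €3200: 50% coinsurance on €3200 = €1600. Member pays €1600; OOP now €7421.50.

€1600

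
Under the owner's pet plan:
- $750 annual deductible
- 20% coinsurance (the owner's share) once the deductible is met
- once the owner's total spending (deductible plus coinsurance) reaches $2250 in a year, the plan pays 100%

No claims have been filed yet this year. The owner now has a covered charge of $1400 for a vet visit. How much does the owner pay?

$880

Nothing has been paid toward the $750 deductible, so the first $750 of this charge is applied there.
After the $750 deductible portion, $1400 − $750 = $650 is subject to coinsurance.
20% of $650 = $130 falls to the owner.
That puts the owner's cost at $750 + $130 = $880 before any cap.
Cumulative spending $0 + $880 = $880 stays under the $2250 maximum.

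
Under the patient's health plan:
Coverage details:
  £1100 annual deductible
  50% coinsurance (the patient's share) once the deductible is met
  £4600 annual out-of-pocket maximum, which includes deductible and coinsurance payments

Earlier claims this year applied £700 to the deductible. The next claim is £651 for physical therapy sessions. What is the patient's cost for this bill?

£525.50

Remaining deductible: £1100 − £700 = £400.
That leaves £651 − £400 = £251 for coinsurance.
Patient's 50% share of £251 is £125.50.
So the patient owes £400 + £125.50 = £525.50 before any cap.
Total out-of-pocket so far would be £700 + £525.50 = £1225.50, below the £4600 cap — no reduction.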